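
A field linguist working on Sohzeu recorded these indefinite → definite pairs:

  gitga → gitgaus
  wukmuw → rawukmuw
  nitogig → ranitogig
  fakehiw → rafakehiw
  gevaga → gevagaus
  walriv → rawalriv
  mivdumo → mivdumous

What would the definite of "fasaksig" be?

rafasaksig

"fasaksig" ends in a consonant. The stems ending in a consonant (wukmuw → rawukmuw, fakehiw → rafakehiw, walriv → rawalriv) add the prefix ra-.
The other pattern: stems ending in a vowel add -us.
So fasaksig → rafasaksig.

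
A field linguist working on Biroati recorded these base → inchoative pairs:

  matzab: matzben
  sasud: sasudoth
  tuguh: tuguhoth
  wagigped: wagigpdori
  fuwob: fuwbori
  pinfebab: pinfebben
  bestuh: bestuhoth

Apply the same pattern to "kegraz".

sasud and wagigped both end in -d yet inflect differently (sasudoth, wagigpdori), so the final letter is not what conditions the rule; the last vowel is.
"kegraz" has last vowel 'a'. The stems whose last vowel is 'a' (matzab → matzben, pinfebab → pinfebben) delete the last vowel and add -en.
The other patterns: stems whose last vowel is 'u' add -oth; stems whose last vowel is 'e' or 'o' delete the last vowel and add -ori.
So kegraz → kegrzen.

kegrzen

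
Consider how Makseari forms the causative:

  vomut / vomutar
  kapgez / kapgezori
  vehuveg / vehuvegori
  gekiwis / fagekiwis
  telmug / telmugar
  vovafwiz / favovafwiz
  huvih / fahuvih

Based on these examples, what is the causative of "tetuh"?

tetuhar

"tetuh" has last vowel 'u'. The stems whose last vowel is 'u' (vomut → vomutar, telmug → telmugar) add -ar.
So tetuh → tetuhar.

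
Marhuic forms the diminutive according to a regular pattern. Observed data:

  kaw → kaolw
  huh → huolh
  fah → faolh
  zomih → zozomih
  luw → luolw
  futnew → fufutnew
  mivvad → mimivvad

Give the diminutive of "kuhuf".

kukuhuf

"kuhuf" has 2 vowels. The stems with 2 vowels (mivvad → mimivvad, zomih → zozomih, futnew → fufutnew) repeat the first consonant+vowel as a prefix.
So kuhuf → kukuhuf.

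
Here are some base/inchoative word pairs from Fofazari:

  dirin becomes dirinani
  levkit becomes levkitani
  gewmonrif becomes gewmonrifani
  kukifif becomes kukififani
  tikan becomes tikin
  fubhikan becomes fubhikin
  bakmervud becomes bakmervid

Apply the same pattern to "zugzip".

"zugzip" has last vowel 'i'. The stems whose last vowel is 'i' (dirin → dirinani, levkit → levkitani, gewmonrif → gewmonrifani) add -ani.
The other pattern: stems whose last vowel is 'a' or 'u' change the last vowel to 'i'.
So zugzip → zugzipani.

zugzipani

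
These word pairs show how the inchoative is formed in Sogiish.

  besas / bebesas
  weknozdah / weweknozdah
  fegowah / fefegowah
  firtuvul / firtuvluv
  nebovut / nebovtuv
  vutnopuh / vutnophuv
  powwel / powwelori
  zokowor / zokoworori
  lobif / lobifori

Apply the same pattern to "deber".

deberori

weknozdah and vutnopuh both end in -h yet inflect differently (weweknozdah, vutnophuv), so the final letter is not what conditions the rule; the last vowel is.
"deber" has last vowel 'e'. The one such stem in the data (powwel → powwelori) adds -ori, so the same rule applies.
The other patterns: stems whose last vowel is 'a' repeat the first consonant+vowel as a prefix; stems whose last vowel is 'u' delete the last vowel and add -uv.
So deber → deberori.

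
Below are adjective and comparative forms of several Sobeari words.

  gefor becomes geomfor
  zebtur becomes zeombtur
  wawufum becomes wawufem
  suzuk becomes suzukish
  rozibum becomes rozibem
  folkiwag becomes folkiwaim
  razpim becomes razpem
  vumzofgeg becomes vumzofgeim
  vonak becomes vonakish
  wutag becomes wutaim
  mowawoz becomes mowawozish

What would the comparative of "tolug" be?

toluim

rozibum and zebtur both have last vowel 'u' yet inflect differently (rozibem, zeombtur), so the last vowel is not what conditions the rule; the final letter is.
"tolug" ends in -g. The stems ending in -g (vumzofgeg → vumzofgeim, folkiwag → folkiwaim, wutag → wutaim) drop the final letter and add -im.
So tolug → toluim.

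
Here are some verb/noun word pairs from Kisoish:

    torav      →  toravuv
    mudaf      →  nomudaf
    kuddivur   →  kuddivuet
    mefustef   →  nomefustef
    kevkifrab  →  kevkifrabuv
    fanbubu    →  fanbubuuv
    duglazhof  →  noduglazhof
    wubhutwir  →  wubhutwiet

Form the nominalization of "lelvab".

kuddivur and fanbubu both have last vowel 'u' yet inflect differently (kuddivuet, fanbubuuv), so the last vowel is not what conditions the rule; the final letter is.
"lelvab" ends in -b. The one such stem in the data (kevkifrab → kevkifrabuv) adds -uv, so the same rule applies.
So lelvab → lelvabuv.

lelvabuv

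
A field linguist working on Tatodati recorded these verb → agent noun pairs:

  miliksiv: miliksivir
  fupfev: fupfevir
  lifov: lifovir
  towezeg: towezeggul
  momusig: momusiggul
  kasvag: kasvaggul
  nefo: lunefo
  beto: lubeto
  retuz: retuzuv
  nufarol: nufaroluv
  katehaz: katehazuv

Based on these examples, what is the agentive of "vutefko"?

luvutefko

fupfev and towezeg both have last vowel 'e' yet inflect differently (fupfevir, towezeggul), so the last vowel is not what conditions the rule; the final letter is.
"vutefko" ends in -o. The stems ending in -o (nefo → lunefo, beto → lubeto) add the prefix lu-.
So vutefko → luvutefko.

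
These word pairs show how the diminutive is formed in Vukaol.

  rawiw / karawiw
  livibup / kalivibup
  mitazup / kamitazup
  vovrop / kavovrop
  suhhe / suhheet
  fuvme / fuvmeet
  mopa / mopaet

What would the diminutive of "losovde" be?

losovdeet

mitazup and mopa both begin with m- yet inflect differently (kamitazup, mopaet), so the first letter is not what conditions the rule; whether the stem ends in a vowel or a consonant is.
"losovde" ends in a vowel. The stems ending in a vowel (suhhe → suhheet, fuvme → fuvmeet, mopa → mopaet) add -et.
So losovde → losovdeet.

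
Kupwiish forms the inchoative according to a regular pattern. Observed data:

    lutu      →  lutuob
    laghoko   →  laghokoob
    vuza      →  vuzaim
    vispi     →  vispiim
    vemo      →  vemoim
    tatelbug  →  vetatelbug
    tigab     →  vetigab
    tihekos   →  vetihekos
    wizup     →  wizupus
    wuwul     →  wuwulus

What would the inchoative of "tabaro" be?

"tabaro" begins with t-. The stems beginning with t- (tatelbug → vetatelbug, tigab → vetigab, tihekos → vetihekos) add the prefix ve-.
The other patterns: stems beginning with l- add -ob; stems beginning with v- add -im; stems beginning with w- add -us.
So tabaro → vetabaro.

vetabaro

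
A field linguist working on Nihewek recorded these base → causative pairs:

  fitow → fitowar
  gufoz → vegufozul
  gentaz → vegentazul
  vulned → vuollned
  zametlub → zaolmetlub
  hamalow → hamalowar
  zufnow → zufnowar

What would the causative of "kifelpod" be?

fitow and gufoz both have last vowel 'o' yet inflect differently (fitowar, vegufozul), so the last vowel is not what conditions the rule; the final letter is.
"kifelpod" ends in -d. The one such stem in the data (vulned → vuollned) inserts -ol- after the first vowel (as does zametlub), so the same rule applies.
The other patterns: stems ending in -w add -ar; stems ending in -z add ve- … -ul around the stem.
So kifelpod → kiolfelpod.

kiolfelpod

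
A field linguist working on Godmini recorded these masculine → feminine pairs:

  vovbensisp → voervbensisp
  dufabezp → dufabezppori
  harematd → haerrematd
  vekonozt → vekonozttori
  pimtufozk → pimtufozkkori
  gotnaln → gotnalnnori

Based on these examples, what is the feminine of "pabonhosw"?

paerbonhosw

"pabonhosw" has second-to-last letter 's'. The one such stem in the data (vovbensisp → voervbensisp) inserts -er- after the first vowel (as does harematd), so the same rule applies.
So pabonhosw → paerbonhosw.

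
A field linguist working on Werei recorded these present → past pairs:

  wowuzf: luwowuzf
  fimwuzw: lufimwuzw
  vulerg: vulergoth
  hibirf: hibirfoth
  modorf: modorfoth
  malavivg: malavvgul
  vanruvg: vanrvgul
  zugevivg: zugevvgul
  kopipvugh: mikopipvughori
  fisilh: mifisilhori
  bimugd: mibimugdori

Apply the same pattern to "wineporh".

wowuzf and hibirf both end in -f yet inflect differently (luwowuzf, hibirfoth), so the final letter is not what conditions the rule; the second-to-last letter is.
"wineporh" has second-to-last letter 'r'. The stems whose second-to-last letter is 'r' (vulerg → vulergoth, hibirf → hibirfoth, modorf → modorfoth) add -oth.
The other patterns: stems whose second-to-last letter is 'z' add the prefix lu-; stems whose second-to-last letter is 'v' delete the last vowel and add -ul; stems whose second-to-last letter is 'g' or 'l' add mi- … -ori around the stem.
So wineporh → wineporhoth.

wineporhoth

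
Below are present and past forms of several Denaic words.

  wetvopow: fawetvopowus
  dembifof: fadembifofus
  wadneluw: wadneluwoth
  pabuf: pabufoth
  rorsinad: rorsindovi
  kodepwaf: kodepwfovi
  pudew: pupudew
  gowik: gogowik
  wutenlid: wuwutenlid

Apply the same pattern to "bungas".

bungsovi

wetvopow and wadneluw both end in -w yet inflect differently (fawetvopowus, wadneluwoth), so the final letter is not what conditions the rule; the last vowel is.
"bungas" has last vowel 'a'. The stems whose last vowel is 'a' (rorsinad → rorsindovi, kodepwaf → kodepwfovi) delete the last vowel and add -ovi.
So bungas → bungsovi.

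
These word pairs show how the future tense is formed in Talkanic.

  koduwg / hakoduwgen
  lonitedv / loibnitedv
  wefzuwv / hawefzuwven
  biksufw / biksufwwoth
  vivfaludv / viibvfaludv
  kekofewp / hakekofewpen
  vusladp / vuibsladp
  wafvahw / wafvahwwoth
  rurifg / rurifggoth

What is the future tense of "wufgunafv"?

vusladp and kekofewp both end in -p yet inflect differently (vuibsladp, hakekofewpen), so the final letter is not what conditions the rule; the second-to-last letter is.
"wufgunafv" has second-to-last letter 'f'. The stems whose second-to-last letter is 'f' (rurifg → rurifggoth, biksufw → biksufwwoth) double the final consonant and add -oth.
So wufgunafv → wufgunafvvoth.

wufgunafvvoth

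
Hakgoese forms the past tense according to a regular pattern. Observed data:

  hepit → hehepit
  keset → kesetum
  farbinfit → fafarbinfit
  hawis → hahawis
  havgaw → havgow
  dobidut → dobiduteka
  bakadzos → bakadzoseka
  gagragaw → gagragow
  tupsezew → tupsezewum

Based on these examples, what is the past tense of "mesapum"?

mesapumeka

tupsezew and gagragaw both end in -w yet inflect differently (tupsezewum, gagragow), so the final letter is not what conditions the rule; the last vowel is.
"mesapum" has last vowel 'u'. The one such stem in the data (dobidut → dobiduteka) adds -eka, so the same rule applies.
So mesapum → mesapumeka.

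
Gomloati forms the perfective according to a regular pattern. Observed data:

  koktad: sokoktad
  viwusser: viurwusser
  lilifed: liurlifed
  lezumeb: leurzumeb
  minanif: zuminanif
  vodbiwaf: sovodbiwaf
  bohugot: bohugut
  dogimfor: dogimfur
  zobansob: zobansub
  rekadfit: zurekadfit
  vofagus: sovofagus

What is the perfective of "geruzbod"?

vodbiwaf and minanif both end in -f yet inflect differently (sovodbiwaf, zuminanif), so the final letter is not what conditions the rule; the last vowel is.
"geruzbod" has last vowel 'o'. The stems whose last vowel is 'o' (bohugot → bohugut, zobansob → zobansub, dogimfor → dogimfur) change the last vowel to 'u'.
The other patterns: stems whose last vowel is 'a' or 'u' add the prefix so-; stems whose last vowel is 'i' add the prefix zu-; stems whose last vowel is 'e' insert -ur- after the first vowel.
So geruzbod → geruzbud.

geruzbud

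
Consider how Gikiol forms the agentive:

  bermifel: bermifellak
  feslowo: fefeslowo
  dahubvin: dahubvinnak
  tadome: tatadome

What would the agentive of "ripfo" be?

riripfo

tadome and bermifel both have last vowel 'e' yet inflect differently (tatadome, bermifellak), so the last vowel is not what conditions the rule; whether the stem ends in a vowel or a consonant is.
"ripfo" ends in a vowel. The stems ending in a vowel (tadome → tatadome, feslowo → fefeslowo) repeat the first consonant+vowel as a prefix.
The other pattern: stems ending in a consonant double the final consonant and add -ak.
So ripfo → riripfo.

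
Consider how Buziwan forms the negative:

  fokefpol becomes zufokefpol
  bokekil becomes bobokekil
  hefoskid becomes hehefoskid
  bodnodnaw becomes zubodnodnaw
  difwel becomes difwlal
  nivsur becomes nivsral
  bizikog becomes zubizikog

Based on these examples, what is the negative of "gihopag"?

zugihopag

difwel and bokekil both end in -l yet inflect differently (difwlal, bobokekil), so the final letter is not what conditions the rule; the last vowel is.
"gihopag" has last vowel 'a'. The one such stem in the data (bodnodnaw → zubodnodnaw) adds the prefix zu-, so the same rule applies.
The other patterns: stems whose last vowel is 'e' or 'u' delete the last vowel and add -al; stems whose last vowel is 'i' repeat the first consonant+vowel as a prefix.
So gihopag → zugihopag.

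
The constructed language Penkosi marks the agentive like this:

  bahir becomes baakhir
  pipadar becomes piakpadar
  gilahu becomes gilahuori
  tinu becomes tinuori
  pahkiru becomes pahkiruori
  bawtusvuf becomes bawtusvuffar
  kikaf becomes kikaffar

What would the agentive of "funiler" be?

gilahu and bawtusvuf both have last vowel 'u' yet inflect differently (gilahuori, bawtusvuffar), so the last vowel is not what conditions the rule; the final letter is.
"funiler" ends in -r. The stems ending in -r (bahir → baakhir, pipadar → piakpadar) insert -ak- after the first vowel.
The other patterns: stems ending in -u add -ori; stems ending in -f double the final consonant and add -ar.
So funiler → fuakniler.

fuakniler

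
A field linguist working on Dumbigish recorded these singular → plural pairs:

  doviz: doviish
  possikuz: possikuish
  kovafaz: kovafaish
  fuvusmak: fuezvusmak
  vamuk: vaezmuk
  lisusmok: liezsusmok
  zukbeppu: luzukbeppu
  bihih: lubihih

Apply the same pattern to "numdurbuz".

kovafaz and fuvusmak both have last vowel 'a' yet inflect differently (kovafaish, fuezvusmak), so the last vowel is not what conditions the rule; the final letter is.
"numdurbuz" ends in -z. The stems ending in -z (doviz → doviish, possikuz → possikuish, kovafaz → kovafaish) drop the final letter and add -ish.
So numdurbuz → numdurbuish.

numdurbuish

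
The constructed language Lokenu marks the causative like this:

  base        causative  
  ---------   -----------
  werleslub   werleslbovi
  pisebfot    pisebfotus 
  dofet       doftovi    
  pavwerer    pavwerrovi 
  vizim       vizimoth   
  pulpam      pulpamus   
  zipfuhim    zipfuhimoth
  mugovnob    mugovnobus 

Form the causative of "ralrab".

ralrabus

"ralrab" has last vowel 'a'. The one such stem in the data (pulpam → pulpamus) adds -us, so the same rule applies.
The other patterns: stems whose last vowel is 'i' add -oth; stems whose last vowel is 'e' or 'u' delete the last vowel and add -ovi.
So ralrab → ralrabus.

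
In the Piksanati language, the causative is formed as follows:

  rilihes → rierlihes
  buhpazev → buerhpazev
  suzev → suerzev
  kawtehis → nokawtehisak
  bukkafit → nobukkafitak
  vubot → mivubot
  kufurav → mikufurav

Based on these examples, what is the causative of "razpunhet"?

raerzpunhet

"razpunhet" has last vowel 'e'. The stems whose last vowel is 'e' (rilihes → rierlihes, buhpazev → buerhpazev, suzev → suerzev) insert -er- after the first vowel.
So razpunhet → raerzpunhet.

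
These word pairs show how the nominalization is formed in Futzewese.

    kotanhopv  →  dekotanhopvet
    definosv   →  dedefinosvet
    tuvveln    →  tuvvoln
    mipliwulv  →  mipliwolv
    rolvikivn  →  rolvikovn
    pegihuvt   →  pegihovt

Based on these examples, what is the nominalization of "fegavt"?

fegovt

kotanhopv and mipliwulv both end in -v yet inflect differently (dekotanhopvet, mipliwolv), so the final letter is not what conditions the rule; the second-to-last letter is.
"fegavt" has second-to-last letter 'v'. The stems whose second-to-last letter is 'v' (rolvikivn → rolvikovn, pegihuvt → pegihovt) change the last vowel to 'o'.
The other pattern: stems whose second-to-last letter is 'p' or 's' add de- … -et around the stem.
So fegavt → fegovt.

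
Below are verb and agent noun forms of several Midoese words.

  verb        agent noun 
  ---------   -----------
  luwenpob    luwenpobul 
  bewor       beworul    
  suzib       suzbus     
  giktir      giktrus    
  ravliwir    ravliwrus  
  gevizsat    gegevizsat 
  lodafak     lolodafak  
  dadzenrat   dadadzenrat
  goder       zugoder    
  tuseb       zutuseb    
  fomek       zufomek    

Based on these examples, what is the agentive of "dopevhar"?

dodopevhar

luwenpob and suzib both end in -b yet inflect differently (luwenpobul, suzbus), so the final letter is not what conditions the rule; the last vowel is.
"dopevhar" has last vowel 'a'. The stems whose last vowel is 'a' (gevizsat → gegevizsat, lodafak → lolodafak, dadzenrat → dadadzenrat) repeat the first consonant+vowel as a prefix.
So dopevhar → dodopevhar.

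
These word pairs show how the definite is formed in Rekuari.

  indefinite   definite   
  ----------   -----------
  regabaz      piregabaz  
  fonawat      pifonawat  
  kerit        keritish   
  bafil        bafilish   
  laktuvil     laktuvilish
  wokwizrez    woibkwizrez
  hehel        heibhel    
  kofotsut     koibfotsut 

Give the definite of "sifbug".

"sifbug" has last vowel 'u'. The one such stem in the data (kofotsut → koibfotsut) inserts -ib- after the first vowel (as do wokwizrez, hehel), so the same rule applies.
So sifbug → siibfbug.

siibfbug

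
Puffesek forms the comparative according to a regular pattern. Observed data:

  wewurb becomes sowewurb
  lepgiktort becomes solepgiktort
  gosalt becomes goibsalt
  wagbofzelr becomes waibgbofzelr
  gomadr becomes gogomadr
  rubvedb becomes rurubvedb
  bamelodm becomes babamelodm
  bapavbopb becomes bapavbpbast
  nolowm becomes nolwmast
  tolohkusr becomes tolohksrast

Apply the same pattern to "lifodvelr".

lepgiktort and gosalt both end in -t yet inflect differently (solepgiktort, goibsalt), so the final letter is not what conditions the rule; the second-to-last letter is.
"lifodvelr" has second-to-last letter 'l'. The stems whose second-to-last letter is 'l' (gosalt → goibsalt, wagbofzelr → waibgbofzelr) insert -ib- after the first vowel.
The other patterns: stems whose second-to-last letter is 'r' add the prefix so-; stems whose second-to-last letter is 'd' repeat the first consonant+vowel as a prefix; stems whose second-to-last letter is 'p', 's' or 'w' delete the last vowel and add -ast.
So lifodvelr → liibfodvelr.

liibfodvelr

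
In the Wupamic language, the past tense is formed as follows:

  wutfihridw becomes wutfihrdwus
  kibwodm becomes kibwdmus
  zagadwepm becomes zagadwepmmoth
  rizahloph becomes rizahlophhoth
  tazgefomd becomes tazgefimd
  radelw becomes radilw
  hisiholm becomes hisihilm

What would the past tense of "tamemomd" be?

tamemimd

"tamemomd" has second-to-last letter 'm'. The one such stem in the data (tazgefomd → tazgefimd) changes the last vowel to 'i' (as do radelw, hisiholm), so the same rule applies.
So tamemomd → tamemimd.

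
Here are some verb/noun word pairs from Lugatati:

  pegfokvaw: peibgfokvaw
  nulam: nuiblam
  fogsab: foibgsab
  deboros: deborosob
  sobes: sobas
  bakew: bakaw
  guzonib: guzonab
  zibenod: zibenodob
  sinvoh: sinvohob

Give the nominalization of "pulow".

pegfokvaw and bakew both end in -w yet inflect differently (peibgfokvaw, bakaw), so the final letter is not what conditions the rule; the last vowel is.
"pulow" has last vowel 'o'. The stems whose last vowel is 'o' (sinvoh → sinvohob, deboros → deborosob, zibenod → zibenodob) add -ob.
So pulow → pulowob.

pulowob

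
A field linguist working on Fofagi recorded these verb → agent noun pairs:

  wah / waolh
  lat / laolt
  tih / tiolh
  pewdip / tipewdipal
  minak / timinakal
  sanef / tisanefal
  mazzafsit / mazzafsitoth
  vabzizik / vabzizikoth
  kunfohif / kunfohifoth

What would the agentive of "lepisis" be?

lat and mazzafsit both end in -t yet inflect differently (laolt, mazzafsitoth), so the final letter is not what conditions the rule; the number of vowels is.
"lepisis" has 3 vowels. The stems with 3 vowels (mazzafsit → mazzafsitoth, vabzizik → vabzizikoth, kunfohif → kunfohifoth) add -oth.
So lepisis → lepisisoth.

lepisisoth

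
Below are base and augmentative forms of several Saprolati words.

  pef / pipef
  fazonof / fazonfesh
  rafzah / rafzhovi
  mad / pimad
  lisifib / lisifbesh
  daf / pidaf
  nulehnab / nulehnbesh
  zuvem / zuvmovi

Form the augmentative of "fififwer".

"fififwer" has 3 vowels. The stems with 3 vowels (lisifib → lisifbesh, nulehnab → nulehnbesh, fazonof → fazonfesh) delete the last vowel and add -esh.
The other patterns: stems with 1 vowel add the prefix pi-; stems with 2 vowels delete the last vowel and add -ovi.
So fififwer → fififwresh.

fififwresh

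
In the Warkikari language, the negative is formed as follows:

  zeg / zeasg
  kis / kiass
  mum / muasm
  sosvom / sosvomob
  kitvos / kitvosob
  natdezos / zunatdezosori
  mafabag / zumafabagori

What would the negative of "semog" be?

mum and sosvom both end in -m yet inflect differently (muasm, sosvomob), so the final letter is not what conditions the rule; the number of vowels is.
"semog" has 2 vowels. The stems with 2 vowels (sosvom → sosvomob, kitvos → kitvosob) add -ob.
So semog → semogob.

semogob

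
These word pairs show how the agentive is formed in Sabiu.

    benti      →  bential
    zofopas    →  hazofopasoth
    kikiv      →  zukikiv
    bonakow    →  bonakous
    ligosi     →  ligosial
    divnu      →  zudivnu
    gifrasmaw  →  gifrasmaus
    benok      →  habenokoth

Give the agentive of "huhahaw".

ligosi and kikiv both have last vowel 'i' yet inflect differently (ligosial, zukikiv), so the last vowel is not what conditions the rule; the final letter is.
"huhahaw" ends in -w. The stems ending in -w (gifrasmaw → gifrasmaus, bonakow → bonakous) drop the final letter and add -us.
So huhahaw → huhahaus.

huhahaus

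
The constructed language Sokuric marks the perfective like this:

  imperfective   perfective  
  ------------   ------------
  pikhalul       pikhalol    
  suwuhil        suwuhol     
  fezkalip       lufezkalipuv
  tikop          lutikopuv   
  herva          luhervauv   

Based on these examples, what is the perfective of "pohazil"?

pohazol

suwuhil and fezkalip both have last vowel 'i' yet inflect differently (suwuhol, lufezkalipuv), so the last vowel is not what conditions the rule; the final letter is.
"pohazil" ends in -l. The stems ending in -l (pikhalul → pikhalol, suwuhil → suwuhol) change the last vowel to 'o'.
So pohazil → pohazol.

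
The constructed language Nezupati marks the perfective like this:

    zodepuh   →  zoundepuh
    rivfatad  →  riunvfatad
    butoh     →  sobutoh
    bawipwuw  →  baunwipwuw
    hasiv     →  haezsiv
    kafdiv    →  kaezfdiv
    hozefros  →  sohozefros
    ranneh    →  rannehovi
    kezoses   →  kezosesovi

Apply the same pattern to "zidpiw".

hozefros and kezoses both end in -s yet inflect differently (sohozefros, kezosesovi), so the final letter is not what conditions the rule; the last vowel is.
"zidpiw" has last vowel 'i'. The stems whose last vowel is 'i' (kafdiv → kaezfdiv, hasiv → haezsiv) insert -ez- after the first vowel.
So zidpiw → ziezdpiw.

ziezdpiw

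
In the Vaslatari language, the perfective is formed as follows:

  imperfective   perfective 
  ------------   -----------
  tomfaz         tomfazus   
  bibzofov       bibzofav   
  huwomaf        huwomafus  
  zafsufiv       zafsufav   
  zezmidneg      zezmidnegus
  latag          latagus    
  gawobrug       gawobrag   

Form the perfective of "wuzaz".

latag and gawobrug both end in -g yet inflect differently (latagus, gawobrag), so the final letter is not what conditions the rule; the last vowel is.
"wuzaz" has last vowel 'a'. The stems whose last vowel is 'a' (latag → latagus, huwomaf → huwomafus, tomfaz → tomfazus) add -us.
The other pattern: stems whose last vowel is 'i', 'o' or 'u' change the last vowel to 'a'.
So wuzaz → wuzazus.

wuzazus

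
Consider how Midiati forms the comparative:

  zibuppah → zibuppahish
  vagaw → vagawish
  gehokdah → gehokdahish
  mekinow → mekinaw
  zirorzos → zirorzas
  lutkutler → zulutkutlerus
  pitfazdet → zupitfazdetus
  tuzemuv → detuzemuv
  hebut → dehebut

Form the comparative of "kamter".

vagaw and mekinow both end in -w yet inflect differently (vagawish, mekinaw), so the final letter is not what conditions the rule; the last vowel is.
"kamter" has last vowel 'e'. The stems whose last vowel is 'e' (lutkutler → zulutkutlerus, pitfazdet → zupitfazdetus) add zu- … -us around the stem.
The other patterns: stems whose last vowel is 'a' add -ish; stems whose last vowel is 'o' change the last vowel to 'a'; stems whose last vowel is 'u' add the prefix de-.
So kamter → zukamterus.

zukamterus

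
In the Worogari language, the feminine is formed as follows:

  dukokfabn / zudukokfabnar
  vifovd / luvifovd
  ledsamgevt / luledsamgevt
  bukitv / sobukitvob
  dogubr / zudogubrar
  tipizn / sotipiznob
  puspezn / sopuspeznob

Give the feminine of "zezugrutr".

sozezugrutrob

"zezugrutr" has second-to-last letter 't'. The one such stem in the data (bukitv → sobukitvob) adds so- … -ob around the stem, so the same rule applies.
So zezugrutr → sozezugrutrob.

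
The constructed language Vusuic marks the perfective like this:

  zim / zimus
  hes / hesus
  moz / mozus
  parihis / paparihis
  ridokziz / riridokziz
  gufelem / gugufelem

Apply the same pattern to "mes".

mesus

parihis and hes both end in -s yet inflect differently (paparihis, hesus), so the final letter is not what conditions the rule; the number of vowels is.
"mes" has 1 vowel. The stems with 1 vowel (hes → hesus, moz → mozus, zim → zimus) add -us.
So mes → mesus.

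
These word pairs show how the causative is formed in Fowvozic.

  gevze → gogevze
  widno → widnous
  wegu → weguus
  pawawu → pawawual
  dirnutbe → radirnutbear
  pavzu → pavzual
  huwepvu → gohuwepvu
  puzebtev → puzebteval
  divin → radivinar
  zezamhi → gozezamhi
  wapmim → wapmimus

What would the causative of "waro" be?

wegu and pawawu both end in -u yet inflect differently (weguus, pawawual), so the final letter is not what conditions the rule; the first letter is.
"waro" begins with w-. The stems beginning with w- (widno → widnous, wapmim → wapmimus, wegu → weguus) add -us.
The other patterns: stems beginning with d- add ra- … -ar around the stem; stems beginning with p- add -al; stems beginning with g-, h- or z- add the prefix go-.
So waro → warous.

warous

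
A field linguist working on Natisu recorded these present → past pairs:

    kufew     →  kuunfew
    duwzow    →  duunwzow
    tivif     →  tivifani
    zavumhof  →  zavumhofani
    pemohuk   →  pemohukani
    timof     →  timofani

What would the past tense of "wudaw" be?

wuundaw

duwzow and zavumhof both have last vowel 'o' yet inflect differently (duunwzow, zavumhofani), so the last vowel is not what conditions the rule; the final letter is.
"wudaw" ends in -w. The stems ending in -w (kufew → kuunfew, duwzow → duunwzow) insert -un- after the first vowel.
So wudaw → wuundaw.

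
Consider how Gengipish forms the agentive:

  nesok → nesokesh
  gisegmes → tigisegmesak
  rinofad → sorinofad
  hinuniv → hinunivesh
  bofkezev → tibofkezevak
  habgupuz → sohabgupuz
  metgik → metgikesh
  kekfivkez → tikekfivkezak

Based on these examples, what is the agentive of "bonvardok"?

kekfivkez and habgupuz both end in -z yet inflect differently (tikekfivkezak, sohabgupuz), so the final letter is not what conditions the rule; the last vowel is.
"bonvardok" has last vowel 'o'. The one such stem in the data (nesok → nesokesh) adds -esh, so the same rule applies.
The other patterns: stems whose last vowel is 'e' add ti- … -ak around the stem; stems whose last vowel is 'a' or 'u' add the prefix so-.
So bonvardok → bonvardokesh.

bonvardokesh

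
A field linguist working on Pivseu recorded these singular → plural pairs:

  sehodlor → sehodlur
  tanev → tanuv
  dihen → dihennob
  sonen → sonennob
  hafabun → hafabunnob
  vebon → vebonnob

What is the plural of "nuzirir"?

nuzirur

dihen and tanev both have last vowel 'e' yet inflect differently (dihennob, tanuv), so the last vowel is not what conditions the rule; the final letter is.
"nuzirir" ends in -r. The one such stem in the data (sehodlor → sehodlur) changes the last vowel to 'u' (as does tanev), so the same rule applies.
The other pattern: stems ending in -n double the final consonant and add -ob.
So nuzirir → nuzirur.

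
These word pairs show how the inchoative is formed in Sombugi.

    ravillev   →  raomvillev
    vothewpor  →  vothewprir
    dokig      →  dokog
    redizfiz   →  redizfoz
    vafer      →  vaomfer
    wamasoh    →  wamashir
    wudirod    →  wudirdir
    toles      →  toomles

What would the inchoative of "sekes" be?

vothewpor and vafer both end in -r yet inflect differently (vothewprir, vaomfer), so the final letter is not what conditions the rule; the last vowel is.
"sekes" has last vowel 'e'. The stems whose last vowel is 'e' (toles → toomles, vafer → vaomfer, ravillev → raomvillev) insert -om- after the first vowel.
So sekes → seomkes.

seomkes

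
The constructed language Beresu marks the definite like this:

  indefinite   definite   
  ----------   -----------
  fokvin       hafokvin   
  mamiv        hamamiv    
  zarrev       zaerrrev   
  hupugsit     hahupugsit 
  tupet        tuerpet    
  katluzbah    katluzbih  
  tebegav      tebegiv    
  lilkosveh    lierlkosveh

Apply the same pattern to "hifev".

hierfev

tebegav and mamiv both end in -v yet inflect differently (tebegiv, hamamiv), so the final letter is not what conditions the rule; the last vowel is.
"hifev" has last vowel 'e'. The stems whose last vowel is 'e' (lilkosveh → lierlkosveh, tupet → tuerpet, zarrev → zaerrrev) insert -er- after the first vowel.
The other patterns: stems whose last vowel is 'a' change the last vowel to 'i'; stems whose last vowel is 'i' add the prefix ha-.
So hifev → hierfev.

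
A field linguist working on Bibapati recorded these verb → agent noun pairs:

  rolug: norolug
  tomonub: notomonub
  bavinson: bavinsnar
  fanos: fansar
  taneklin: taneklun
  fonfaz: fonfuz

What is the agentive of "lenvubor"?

bavinson and taneklin both end in -n yet inflect differently (bavinsnar, taneklun), so the final letter is not what conditions the rule; the last vowel is.
"lenvubor" has last vowel 'o'. The stems whose last vowel is 'o' (bavinson → bavinsnar, fanos → fansar) delete the last vowel and add -ar.
So lenvubor → lenvubrar.

lenvubrar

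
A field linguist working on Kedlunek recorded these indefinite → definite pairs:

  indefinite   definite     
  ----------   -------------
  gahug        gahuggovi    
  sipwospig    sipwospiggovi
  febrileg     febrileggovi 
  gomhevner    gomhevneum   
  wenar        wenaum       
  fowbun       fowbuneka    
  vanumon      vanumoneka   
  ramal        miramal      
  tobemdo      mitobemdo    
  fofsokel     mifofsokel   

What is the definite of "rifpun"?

febrileg and gomhevner both have last vowel 'e' yet inflect differently (febrileggovi, gomhevneum), so the last vowel is not what conditions the rule; the final letter is.
"rifpun" ends in -n. The stems ending in -n (fowbun → fowbuneka, vanumon → vanumoneka) add -eka.
So rifpun → rifpuneka.

rifpuneka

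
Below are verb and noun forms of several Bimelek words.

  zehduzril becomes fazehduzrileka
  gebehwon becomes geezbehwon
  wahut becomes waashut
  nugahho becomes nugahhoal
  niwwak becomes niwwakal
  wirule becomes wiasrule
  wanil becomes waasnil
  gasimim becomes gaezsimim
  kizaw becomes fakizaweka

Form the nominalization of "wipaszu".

wiaspaszu

wanil and zehduzril both end in -l yet inflect differently (waasnil, fazehduzrileka), so the final letter is not what conditions the rule; the first letter is.
"wipaszu" begins with w-. The stems beginning with w- (wirule → wiasrule, wanil → waasnil, wahut → waashut) insert -as- after the first vowel.
The other patterns: stems beginning with g- insert -ez- after the first vowel; stems beginning with n- add -al; stems beginning with k- or z- add fa- … -eka around the stem.
So wipaszu → wiaspaszu.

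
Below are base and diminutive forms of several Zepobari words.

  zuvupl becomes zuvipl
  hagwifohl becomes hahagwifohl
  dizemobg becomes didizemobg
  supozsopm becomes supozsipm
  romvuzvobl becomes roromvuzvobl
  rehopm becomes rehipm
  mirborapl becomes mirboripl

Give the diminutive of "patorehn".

papatorehn

zuvupl and hagwifohl both end in -l yet inflect differently (zuvipl, hahagwifohl), so the final letter is not what conditions the rule; the second-to-last letter is.
"patorehn" has second-to-last letter 'h'. The one such stem in the data (hagwifohl → hahagwifohl) repeats the first consonant+vowel as a prefix (as do dizemobg, romvuzvobl), so the same rule applies.
So patorehn → papatorehn.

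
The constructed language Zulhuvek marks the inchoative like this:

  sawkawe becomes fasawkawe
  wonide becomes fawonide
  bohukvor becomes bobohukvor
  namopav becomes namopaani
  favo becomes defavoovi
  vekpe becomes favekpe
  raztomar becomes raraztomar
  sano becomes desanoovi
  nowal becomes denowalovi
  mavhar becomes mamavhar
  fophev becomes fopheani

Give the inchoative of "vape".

favape

fophev and vekpe both have last vowel 'e' yet inflect differently (fopheani, favekpe), so the last vowel is not what conditions the rule; the final letter is.
"vape" ends in -e. The stems ending in -e (vekpe → favekpe, wonide → fawonide, sawkawe → fasawkawe) add the prefix fa-.
The other patterns: stems ending in -v drop the final letter and add -ani; stems ending in -r repeat the first consonant+vowel as a prefix; stems ending in -l or -o add de- … -ovi around the stem.
So vape → favape.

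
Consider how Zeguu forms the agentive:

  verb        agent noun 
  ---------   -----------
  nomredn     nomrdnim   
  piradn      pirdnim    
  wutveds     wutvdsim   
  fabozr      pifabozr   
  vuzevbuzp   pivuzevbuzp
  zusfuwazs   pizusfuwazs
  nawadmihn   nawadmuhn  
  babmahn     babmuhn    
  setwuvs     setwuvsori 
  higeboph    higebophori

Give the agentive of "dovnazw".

pidovnazw

wutveds and zusfuwazs both end in -s yet inflect differently (wutvdsim, pizusfuwazs), so the final letter is not what conditions the rule; the second-to-last letter is.
"dovnazw" has second-to-last letter 'z'. The stems whose second-to-last letter is 'z' (fabozr → pifabozr, vuzevbuzp → pivuzevbuzp, zusfuwazs → pizusfuwazs) add the prefix pi-.
The other patterns: stems whose second-to-last letter is 'd' delete the last vowel and add -im; stems whose second-to-last letter is 'h' change the last vowel to 'u'; stems whose second-to-last letter is 'p' or 'v' add -ori.
So dovnazw → pidovnazw.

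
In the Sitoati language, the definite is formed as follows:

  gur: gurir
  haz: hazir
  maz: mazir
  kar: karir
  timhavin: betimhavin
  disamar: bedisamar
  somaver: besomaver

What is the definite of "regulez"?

beregulez

gur and disamar both end in -r yet inflect differently (gurir, bedisamar), so the final letter is not what conditions the rule; the number of vowels is.
"regulez" has 3 vowels. The stems with 3 vowels (timhavin → betimhavin, disamar → bedisamar, somaver → besomaver) add the prefix be-.
The other pattern: stems with 1 vowel add -ir.
So regulez → beregulez.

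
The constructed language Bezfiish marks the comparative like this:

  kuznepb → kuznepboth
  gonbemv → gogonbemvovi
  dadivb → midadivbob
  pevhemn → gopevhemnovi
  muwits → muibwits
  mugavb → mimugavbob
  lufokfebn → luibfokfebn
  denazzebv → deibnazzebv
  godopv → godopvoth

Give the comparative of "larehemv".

golarehemvovi

godopv and gonbemv both end in -v yet inflect differently (godopvoth, gogonbemvovi), so the final letter is not what conditions the rule; the second-to-last letter is.
"larehemv" has second-to-last letter 'm'. The stems whose second-to-last letter is 'm' (pevhemn → gopevhemnovi, gonbemv → gogonbemvovi) add go- … -ovi around the stem.
So larehemv → golarehemvovi.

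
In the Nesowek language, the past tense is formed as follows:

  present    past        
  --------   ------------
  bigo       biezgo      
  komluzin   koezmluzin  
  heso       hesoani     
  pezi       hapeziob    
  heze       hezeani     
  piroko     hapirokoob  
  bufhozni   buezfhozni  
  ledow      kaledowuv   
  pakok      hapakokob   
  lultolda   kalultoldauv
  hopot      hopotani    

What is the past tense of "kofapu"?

koezfapu

heso and piroko both end in -o yet inflect differently (hesoani, hapirokoob), so the final letter is not what conditions the rule; the first letter is.
"kofapu" begins with k-. The one such stem in the data (komluzin → koezmluzin) inserts -ez- after the first vowel (as do bufhozni, bigo), so the same rule applies.
The other patterns: stems beginning with l- add ka- … -uv around the stem; stems beginning with h- add -ani; stems beginning with p- add ha- … -ob around the stem.
So kofapu → koezfapu.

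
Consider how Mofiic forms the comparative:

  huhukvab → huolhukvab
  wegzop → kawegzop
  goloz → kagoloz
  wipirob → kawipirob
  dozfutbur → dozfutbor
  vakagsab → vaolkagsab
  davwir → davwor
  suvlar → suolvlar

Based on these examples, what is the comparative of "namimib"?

namimob

wipirob and vakagsab both end in -b yet inflect differently (kawipirob, vaolkagsab), so the final letter is not what conditions the rule; the last vowel is.
"namimib" has last vowel 'i'. The one such stem in the data (davwir → davwor) changes the last vowel to 'o' (as does dozfutbur), so the same rule applies.
So namimib → namimob.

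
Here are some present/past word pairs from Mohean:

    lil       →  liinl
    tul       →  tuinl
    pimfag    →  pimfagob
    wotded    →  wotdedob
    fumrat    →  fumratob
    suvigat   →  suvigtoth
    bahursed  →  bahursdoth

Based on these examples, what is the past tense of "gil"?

giinl

fumrat and suvigat both end in -t yet inflect differently (fumratob, suvigtoth), so the final letter is not what conditions the rule; the number of vowels is.
"gil" has 1 vowel. The stems with 1 vowel (lil → liinl, tul → tuinl) insert -in- after the first vowel.
The other patterns: stems with 2 vowels add -ob; stems with 3 vowels delete the last vowel and add -oth.
So gil → giinl.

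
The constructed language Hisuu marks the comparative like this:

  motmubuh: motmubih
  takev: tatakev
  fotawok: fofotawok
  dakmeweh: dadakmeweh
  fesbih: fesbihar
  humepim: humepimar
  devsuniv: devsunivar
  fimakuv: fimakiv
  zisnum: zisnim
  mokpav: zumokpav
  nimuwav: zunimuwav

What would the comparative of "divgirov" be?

didivgirov

fimakuv and mokpav both end in -v yet inflect differently (fimakiv, zumokpav), so the final letter is not what conditions the rule; the last vowel is.
"divgirov" has last vowel 'o'. The one such stem in the data (fotawok → fofotawok) repeats the first consonant+vowel as a prefix (as do takev, dakmeweh), so the same rule applies.
The other patterns: stems whose last vowel is 'u' change the last vowel to 'i'; stems whose last vowel is 'a' add the prefix zu-; stems whose last vowel is 'i' add -ar.
So divgirov → didivgirov.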